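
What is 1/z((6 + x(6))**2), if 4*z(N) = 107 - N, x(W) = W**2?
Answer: -4/1657 ≈ -0.0024140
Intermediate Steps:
z(N) = 107/4 - N/4 (z(N) = (107 - N)/4 = 107/4 - N/4)
1/z((6 + x(6))**2) = 1/(107/4 - (6 + 6**2)**2/4) = 1/(107/4 - (6 + 36)**2/4) = 1/(107/4 - 1/4*42**2) = 1/(107/4 - 1/4*1764) = 1/(107/4 - 441) = 1/(-1657/4) = -4/1657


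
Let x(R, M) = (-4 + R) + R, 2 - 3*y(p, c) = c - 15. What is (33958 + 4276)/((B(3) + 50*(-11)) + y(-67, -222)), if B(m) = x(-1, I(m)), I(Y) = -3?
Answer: -114702/1429 ≈ -80.267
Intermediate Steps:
y(p, c) = 17/3 - c/3 (y(p, c) = 2/3 - (c - 15)/3 = 2/3 - (-15 + c)/3 = 2/3 + (5 - c/3) = 17/3 - c/3)
x(R, M) = -4 + 2*R
B(m) = -6 (B(m) = -4 + 2*(-1) = -4 - 2 = -6)
(33958 + 4276)/((B(3) + 50*(-11)) + y(-67, -222)) = (33958 + 4276)/((-6 + 50*(-11)) + (17/3 - 1/3*(-222))) = 38234/((-6 - 550) + (17/3 + 74)) = 38234/(-556 + 239/3) = 38234/(-1429/3) = 38234*(-3/1429) = -114702/1429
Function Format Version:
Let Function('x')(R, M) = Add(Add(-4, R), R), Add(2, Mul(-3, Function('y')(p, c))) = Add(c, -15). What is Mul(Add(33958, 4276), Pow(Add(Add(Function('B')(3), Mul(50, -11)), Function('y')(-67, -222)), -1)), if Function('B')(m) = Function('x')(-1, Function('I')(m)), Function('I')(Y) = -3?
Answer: Rational(-114702, 1429) ≈ -80.267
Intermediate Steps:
Function('y')(p, c) = Add(Rational(17, 3), Mul(Rational(-1, 3), c)) (Function('y')(p, c) = Add(Rational(2, 3), Mul(Rational(-1, 3), Add(c, -15))) = Add(Rational(2, 3), Mul(Rational(-1, 3), Add(-15, c))) = Add(Rational(2, 3), Add(5, Mul(Rational(-1, 3), c))) = Add(Rational(17, 3), Mul(Rational(-1, 3), c)))
Function('x')(R, M) = Add(-4, Mul(2, R))
Function('B')(m) = -6 (Function('B')(m) = Add(-4, Mul(2, -1)) = Add(-4, -2) = -6)
Mul(Add(33958, 4276), Pow(Add(Add(Function('B')(3), Mul(50, -11)), Function('y')(-67, -222)), -1)) = Mul(Add(33958, 4276), Pow(Add(Add(-6, Mul(50, -11)), Add(Rational(17, 3), Mul(Rational(-1, 3), -222))), -1)) = Mul(38234, Pow(Add(Add(-6, -550), Add(Rational(17, 3), 74)), -1)) = Mul(38234, Pow(Add(-556, Rational(239, 3)), -1)) = Mul(38234, Pow(Rational(-1429, 3), -1)) = Mul(38234, Rational(-3, 1429)) = Rational(-114702, 1429)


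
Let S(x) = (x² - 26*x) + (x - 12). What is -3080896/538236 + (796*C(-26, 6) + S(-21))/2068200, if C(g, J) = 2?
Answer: -88479704977/15460829100 ≈ -5.7228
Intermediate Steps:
S(x) = -12 + x² - 25*x (S(x) = (x² - 26*x) + (-12 + x) = -12 + x² - 25*x)
-3080896/538236 + (796*C(-26, 6) + S(-21))/2068200 = -3080896/538236 + (796*2 + (-12 + (-21)² - 25*(-21)))/2068200 = -3080896*1/538236 + (1592 + (-12 + 441 + 525))*(1/2068200) = -770224/134559 + (1592 + 954)*(1/2068200) = -770224/134559 + 2546*(1/2068200) = -770224/134559 + 1273/1034100 = -88479704977/15460829100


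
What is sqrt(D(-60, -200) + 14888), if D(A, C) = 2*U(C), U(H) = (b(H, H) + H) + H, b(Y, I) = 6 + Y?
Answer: 10*sqrt(137) ≈ 117.05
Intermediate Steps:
U(H) = 6 + 3*H (U(H) = ((6 + H) + H) + H = (6 + 2*H) + H = 6 + 3*H)
D(A, C) = 12 + 6*C (D(A, C) = 2*(6 + 3*C) = 12 + 6*C)
sqrt(D(-60, -200) + 14888) = sqrt((12 + 6*(-200)) + 14888) = sqrt((12 - 1200) + 14888) = sqrt(-1188 + 14888) = sqrt(13700) = 10*sqrt(137)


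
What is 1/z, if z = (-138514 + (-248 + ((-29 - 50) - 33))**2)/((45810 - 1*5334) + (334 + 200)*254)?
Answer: -88056/4457 ≈ -19.757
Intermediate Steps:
z = -4457/88056 (z = (-138514 + (-248 + (-79 - 33))**2)/((45810 - 5334) + 534*254) = (-138514 + (-248 - 112)**2)/(40476 + 135636) = (-138514 + (-360)**2)/176112 = (-138514 + 129600)*(1/176112) = -8914*1/176112 = -4457/88056 ≈ -0.050615)
1/z = 1/(-4457/88056) = -88056/4457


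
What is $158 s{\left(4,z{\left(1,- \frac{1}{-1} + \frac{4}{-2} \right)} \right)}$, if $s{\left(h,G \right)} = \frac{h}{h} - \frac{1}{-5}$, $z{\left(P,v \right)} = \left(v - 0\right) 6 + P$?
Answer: $\frac{948}{5} \approx 189.6$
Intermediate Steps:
$z{\left(P,v \right)} = P + 6 v$ ($z{\left(P,v \right)} = \left(v + 0\right) 6 + P = v 6 + P = 6 v + P = P + 6 v$)
$s{\left(h,G \right)} = \frac{6}{5}$ ($s{\left(h,G \right)} = 1 - - \frac{1}{5} = 1 + \frac{1}{5} = \frac{6}{5}$)
$158 s{\left(4,z{\left(1,- \frac{1}{-1} + \frac{4}{-2} \right)} \right)} = 158 \cdot \frac{6}{5} = \frac{948}{5}$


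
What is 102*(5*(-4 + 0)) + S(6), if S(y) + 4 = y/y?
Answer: -2043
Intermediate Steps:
S(y) = -3 (S(y) = -4 + y/y = -4 + 1 = -3)
102*(5*(-4 + 0)) + S(6) = 102*(5*(-4 + 0)) - 3 = 102*(5*(-4)) - 3 = 102*(-20) - 3 = -2040 - 3 = -2043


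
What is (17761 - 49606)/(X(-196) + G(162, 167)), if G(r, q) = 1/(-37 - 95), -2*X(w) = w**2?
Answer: 4203540/2535457 ≈ 1.6579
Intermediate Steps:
X(w) = -w**2/2
G(r, q) = -1/132 (G(r, q) = 1/(-132) = -1/132)
(17761 - 49606)/(X(-196) + G(162, 167)) = (17761 - 49606)/(-1/2*(-196)**2 - 1/132) = -31845/(-1/2*38416 - 1/132) = -31845/(-19208 - 1/132) = -31845/(-2535457/132) = -31845*(-132/2535457) = 4203540/2535457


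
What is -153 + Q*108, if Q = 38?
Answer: 3951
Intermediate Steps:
-153 + Q*108 = -153 + 38*108 = -153 + 4104 = 3951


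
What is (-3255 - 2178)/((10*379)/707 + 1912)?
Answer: -1280377/451858 ≈ -2.8336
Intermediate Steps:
(-3255 - 2178)/((10*379)/707 + 1912) = -5433/(3790*(1/707) + 1912) = -5433/(3790/707 + 1912) = -5433/1355574/707 = -5433*707/1355574 = -1280377/451858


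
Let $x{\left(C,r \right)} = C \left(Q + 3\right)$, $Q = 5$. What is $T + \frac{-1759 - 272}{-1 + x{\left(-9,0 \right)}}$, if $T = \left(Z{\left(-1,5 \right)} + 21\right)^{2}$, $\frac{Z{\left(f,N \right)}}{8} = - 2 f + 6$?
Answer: $\frac{529456}{73} \approx 7252.8$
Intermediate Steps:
$Z{\left(f,N \right)} = 48 - 16 f$ ($Z{\left(f,N \right)} = 8 \left(- 2 f + 6\right) = 8 \left(6 - 2 f\right) = 48 - 16 f$)
$x{\left(C,r \right)} = 8 C$ ($x{\left(C,r \right)} = C \left(5 + 3\right) = C 8 = 8 C$)
$T = 7225$ ($T = \left(\left(48 - -16\right) + 21\right)^{2} = \left(\left(48 + 16\right) + 21\right)^{2} = \left(64 + 21\right)^{2} = 85^{2} = 7225$)
$T + \frac{-1759 - 272}{-1 + x{\left(-9,0 \right)}} = 7225 + \frac{-1759 - 272}{-1 + 8 \left(-9\right)} = 7225 - \frac{2031}{-1 - 72} = 7225 - \frac{2031}{-73} = 7225 - - \frac{2031}{73} = 7225 + \frac{2031}{73} = \frac{529456}{73}$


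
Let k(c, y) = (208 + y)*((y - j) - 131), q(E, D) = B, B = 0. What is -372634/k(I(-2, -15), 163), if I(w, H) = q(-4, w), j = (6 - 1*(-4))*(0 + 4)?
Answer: 186317/1484 ≈ 125.55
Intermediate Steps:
j = 40 (j = (6 + 4)*4 = 10*4 = 40)
q(E, D) = 0
I(w, H) = 0
k(c, y) = (-171 + y)*(208 + y) (k(c, y) = (208 + y)*((y - 1*40) - 131) = (208 + y)*((y - 40) - 131) = (208 + y)*((-40 + y) - 131) = (208 + y)*(-171 + y) = (-171 + y)*(208 + y))
-372634/k(I(-2, -15), 163) = -372634/(-35568 + 163² + 37*163) = -372634/(-35568 + 26569 + 6031) = -372634/(-2968) = -372634*(-1/2968) = 186317/1484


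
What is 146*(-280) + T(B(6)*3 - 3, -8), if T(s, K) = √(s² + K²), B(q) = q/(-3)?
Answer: -40880 + √145 ≈ -40868.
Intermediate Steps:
B(q) = -q/3 (B(q) = q*(-⅓) = -q/3)
T(s, K) = √(K² + s²)
146*(-280) + T(B(6)*3 - 3, -8) = 146*(-280) + √((-8)² + (-⅓*6*3 - 3)²) = -40880 + √(64 + (-2*3 - 3)²) = -40880 + √(64 + (-6 - 3)²) = -40880 + √(64 + (-9)²) = -40880 + √(64 + 81) = -40880 + √145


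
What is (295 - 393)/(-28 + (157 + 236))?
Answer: -98/365 ≈ -0.26849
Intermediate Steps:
(295 - 393)/(-28 + (157 + 236)) = -98/(-28 + 393) = -98/365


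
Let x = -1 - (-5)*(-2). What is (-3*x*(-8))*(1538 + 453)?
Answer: -525624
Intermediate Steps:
x = -11 (x = -1 - 1*10 = -1 - 10 = -11)
(-3*x*(-8))*(1538 + 453) = (-3*(-11)*(-8))*(1538 + 453) = (33*(-8))*1991 = -264*1991 = -525624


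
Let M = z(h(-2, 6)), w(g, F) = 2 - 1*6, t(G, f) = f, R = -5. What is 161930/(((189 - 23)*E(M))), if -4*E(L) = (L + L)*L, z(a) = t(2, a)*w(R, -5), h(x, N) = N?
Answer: -80965/23904 ≈ -3.3871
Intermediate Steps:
w(g, F) = -4 (w(g, F) = 2 - 6 = -4)
z(a) = -4*a (z(a) = a*(-4) = -4*a)
M = -24 (M = -4*6 = -24)
E(L) = -L²/2 (E(L) = -(L + L)*L/4 = -2*L*L/4 = -L²/2)
161930/(((189 - 23)*E(M))) = 161930/(((189 - 23)*(-½*(-24)²))) = 161930/((166*(-½*576))) = 161930/((166*(-288))) = 161930/(-47808) = 161930*(-1/47808) = -80965/23904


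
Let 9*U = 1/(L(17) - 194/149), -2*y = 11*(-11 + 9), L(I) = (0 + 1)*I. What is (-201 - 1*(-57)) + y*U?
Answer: -3029705/21051 ≈ -143.92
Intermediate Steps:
L(I) = I (L(I) = 1*I = I)
y = 11 (y = -11*(-11 + 9)/2 = -11*(-2)/2 = -½*(-22) = 11)
U = 149/21051 (U = 1/(9*(17 - 194/149)) = 1/(9*(2339/149)) = (⅑)*(149/2339) = 149/21051 ≈ 0.0070781)
(-201 - 1*(-57)) + y*U = (-201 - 1*(-57)) + 11*(149/21051) = (-201 + 57) + 1639/21051 = -144 + 1639/21051 = -3029705/21051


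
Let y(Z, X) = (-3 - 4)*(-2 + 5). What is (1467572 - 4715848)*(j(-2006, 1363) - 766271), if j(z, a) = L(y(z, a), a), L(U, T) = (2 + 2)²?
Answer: 2489007726380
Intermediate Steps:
y(Z, X) = -21 (y(Z, X) = -7*3 = -21)
L(U, T) = 16 (L(U, T) = 4² = 16)
j(z, a) = 16
(1467572 - 4715848)*(j(-2006, 1363) - 766271) = (1467572 - 4715848)*(16 - 766271) = -3248276*(-766255) = 2489007726380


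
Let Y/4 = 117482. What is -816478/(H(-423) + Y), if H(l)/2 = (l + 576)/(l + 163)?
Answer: -106142140/61090487 ≈ -1.7375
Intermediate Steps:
Y = 469928 (Y = 4*117482 = 469928)
H(l) = 2*(576 + l)/(163 + l) (H(l) = 2*((l + 576)/(l + 163)) = 2*((576 + l)/(163 + l)) = 2*(576 + l)/(163 + l))
-816478/(H(-423) + Y) = -816478/(2*(576 - 423)/(163 - 423) + 469928) = -816478/(2*153/(-260) + 469928) = -816478/(2*(-1/260)*153 + 469928) = -816478/(-153/130 + 469928) = -816478/61090487/130 = -816478*130/61090487 = -106142140/61090487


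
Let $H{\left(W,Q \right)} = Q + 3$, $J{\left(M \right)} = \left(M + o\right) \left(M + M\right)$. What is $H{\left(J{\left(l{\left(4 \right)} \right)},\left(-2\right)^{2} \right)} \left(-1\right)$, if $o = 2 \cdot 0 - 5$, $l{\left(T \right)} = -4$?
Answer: $-7$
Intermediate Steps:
$o = -5$ ($o = 0 - 5 = -5$)
$J{\left(M \right)} = 2 M \left(-5 + M\right)$ ($J{\left(M \right)} = \left(M - 5\right) \left(M + M\right) = \left(-5 + M\right) 2 M = 2 M \left(-5 + M\right)$)
$H{\left(W,Q \right)} = 3 + Q$
$H{\left(J{\left(l{\left(4 \right)} \right)},\left(-2\right)^{2} \right)} \left(-1\right) = \left(3 + \left(-2\right)^{2}\right) \left(-1\right) = \left(3 + 4\right) \left(-1\right) = 7 \left(-1\right) = -7$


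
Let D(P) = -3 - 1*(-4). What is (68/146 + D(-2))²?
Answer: 11449/5329 ≈ 2.1484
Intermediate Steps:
D(P) = 1 (D(P) = -3 + 4 = 1)
(68/146 + D(-2))² = (68/146 + 1)² = (68*(1/146) + 1)² = (34/73 + 1)² = (107/73)² = 11449/5329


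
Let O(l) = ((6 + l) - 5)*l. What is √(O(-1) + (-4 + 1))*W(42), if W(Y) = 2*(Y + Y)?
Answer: 168*I*√3 ≈ 290.98*I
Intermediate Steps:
W(Y) = 4*Y (W(Y) = 2*(2*Y) = 4*Y)
O(l) = l*(1 + l) (O(l) = (1 + l)*l = l*(1 + l))
√(O(-1) + (-4 + 1))*W(42) = √(-(1 - 1) + (-4 + 1))*(4*42) = √(-1*0 - 3)*168 = √(0 - 3)*168 = √(-3)*168 = (I*√3)*168 = 168*I*√3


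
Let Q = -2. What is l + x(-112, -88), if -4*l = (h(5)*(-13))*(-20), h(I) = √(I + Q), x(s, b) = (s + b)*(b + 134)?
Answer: -9200 - 65*√3 ≈ -9312.6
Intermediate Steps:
x(s, b) = (134 + b)*(b + s) (x(s, b) = (b + s)*(134 + b) = (134 + b)*(b + s))
h(I) = √(-2 + I) (h(I) = √(I - 2) = √(-2 + I))
l = -65*√3 (l = -√(-2 + 5)*(-13)*(-20)/4 = -√3*(-13)*(-20)/4 = -(-13*√3)*(-20)/4 = -65*√3 ≈ -112.58)
l + x(-112, -88) = -65*√3 + ((-88)² + 134*(-88) + 134*(-112) - 88*(-112)) = -65*√3 + (7744 - 11792 - 15008 + 9856) = -65*√3 - 9200 = -9200 - 65*√3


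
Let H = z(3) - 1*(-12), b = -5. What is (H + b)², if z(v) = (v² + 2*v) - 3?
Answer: 361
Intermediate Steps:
z(v) = -3 + v² + 2*v
H = 24 (H = (-3 + 3² + 2*3) - 1*(-12) = (-3 + 9 + 6) + 12 = 12 + 12 = 24)
(H + b)² = (24 - 5)² = 19² = 361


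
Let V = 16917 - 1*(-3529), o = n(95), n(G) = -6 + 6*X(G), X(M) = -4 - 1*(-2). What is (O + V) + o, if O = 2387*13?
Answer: 51459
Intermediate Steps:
X(M) = -2 (X(M) = -4 + 2 = -2)
n(G) = -18 (n(G) = -6 + 6*(-2) = -6 - 12 = -18)
o = -18
O = 31031
V = 20446 (V = 16917 + 3529 = 20446)
(O + V) + o = (31031 + 20446) - 18 = 51477 - 18 = 51459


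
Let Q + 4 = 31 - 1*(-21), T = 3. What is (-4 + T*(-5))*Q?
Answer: -912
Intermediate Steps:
Q = 48 (Q = -4 + (31 - 1*(-21)) = -4 + (31 + 21) = -4 + 52 = 48)
(-4 + T*(-5))*Q = (-4 + 3*(-5))*48 = (-4 - 15)*48 = -19*48 = -912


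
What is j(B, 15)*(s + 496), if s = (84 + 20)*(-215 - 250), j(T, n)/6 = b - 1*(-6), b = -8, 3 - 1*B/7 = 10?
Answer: 574368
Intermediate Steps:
B = -49 (B = 21 - 7*10 = 21 - 70 = -49)
j(T, n) = -12 (j(T, n) = 6*(-8 - 1*(-6)) = 6*(-8 + 6) = 6*(-2) = -12)
s = -48360 (s = 104*(-465) = -48360)
j(B, 15)*(s + 496) = -12*(-48360 + 496) = -12*(-47864) = 574368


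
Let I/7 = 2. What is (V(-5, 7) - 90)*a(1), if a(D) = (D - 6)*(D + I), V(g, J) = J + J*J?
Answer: 2550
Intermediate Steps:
I = 14 (I = 7*2 = 14)
V(g, J) = J + J²
a(D) = (-6 + D)*(14 + D) (a(D) = (D - 6)*(D + 14) = (-6 + D)*(14 + D))
(V(-5, 7) - 90)*a(1) = (7*(1 + 7) - 90)*(-84 + 1² + 8*1) = (7*8 - 90)*(-84 + 1 + 8) = (56 - 90)*(-75) = -34*(-75) = 2550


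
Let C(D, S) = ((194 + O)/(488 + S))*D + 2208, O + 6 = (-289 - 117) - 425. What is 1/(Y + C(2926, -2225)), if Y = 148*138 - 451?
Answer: 1737/40409815 ≈ 4.2985e-5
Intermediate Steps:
O = -837 (O = -6 + ((-289 - 117) - 425) = -6 + (-406 - 425) = -6 - 831 = -837)
C(D, S) = 2208 - 643*D/(488 + S) (C(D, S) = ((194 - 837)/(488 + S))*D + 2208 = (-643/(488 + S))*D + 2208 = -643*D/(488 + S) + 2208 = 2208 - 643*D/(488 + S))
Y = 19973 (Y = 20424 - 451 = 19973)
1/(Y + C(2926, -2225)) = 1/(19973 + (1077504 - 643*2926 + 2208*(-2225))/(488 - 2225)) = 1/(19973 + (1077504 - 1881418 - 4912800)/(-1737)) = 1/(19973 - 1/1737*(-5716714)) = 1/(19973 + 5716714/1737) = 1/(40409815/1737) = 1737/40409815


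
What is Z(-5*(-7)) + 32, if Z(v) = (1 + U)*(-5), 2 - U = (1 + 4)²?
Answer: 142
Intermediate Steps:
U = -23 (U = 2 - (1 + 4)² = 2 - 1*5² = 2 - 1*25 = 2 - 25 = -23)
Z(v) = 110 (Z(v) = (1 - 23)*(-5) = -22*(-5) = 110)
Z(-5*(-7)) + 32 = 110 + 32 = 142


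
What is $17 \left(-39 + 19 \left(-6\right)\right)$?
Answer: $-2601$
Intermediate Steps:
$17 \left(-39 + 19 \left(-6\right)\right) = 17 \left(-39 - 114\right) = 17 \left(-153\right) = -2601$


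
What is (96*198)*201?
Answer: 3820608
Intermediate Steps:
(96*198)*201 = 19008*201 = 3820608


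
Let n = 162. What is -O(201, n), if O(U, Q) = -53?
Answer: 53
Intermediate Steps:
-O(201, n) = -1*(-53) = 53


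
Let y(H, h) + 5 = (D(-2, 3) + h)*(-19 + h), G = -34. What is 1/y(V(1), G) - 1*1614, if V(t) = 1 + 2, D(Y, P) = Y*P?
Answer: -3413609/2115 ≈ -1614.0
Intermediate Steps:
D(Y, P) = P*Y
V(t) = 3
y(H, h) = -5 + (-19 + h)*(-6 + h) (y(H, h) = -5 + (3*(-2) + h)*(-19 + h) = -5 + (-6 + h)*(-19 + h) = -5 + (-19 + h)*(-6 + h))
1/y(V(1), G) - 1*1614 = 1/(109 + (-34)² - 25*(-34)) - 1*1614 = 1/(109 + 1156 + 850) - 1614 = 1/2115 - 1614 = -3413609/2115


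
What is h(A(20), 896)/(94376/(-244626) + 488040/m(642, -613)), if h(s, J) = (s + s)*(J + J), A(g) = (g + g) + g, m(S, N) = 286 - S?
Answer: -1170447344640/7463804431 ≈ -156.82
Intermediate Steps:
A(g) = 3*g (A(g) = 2*g + g = 3*g)
h(s, J) = 4*J*s (h(s, J) = (2*s)*(2*J) = 4*J*s)
h(A(20), 896)/(94376/(-244626) + 488040/m(642, -613)) = (4*896*(3*20))/(94376/(-244626) + 488040/(286 - 1*642)) = (4*896*60)/(94376*(-1/244626) + 488040/(286 - 642)) = 215040/(-47188/122313 + 488040/(-356)) = 215040/(-47188/122313 + 488040*(-1/356)) = 215040/(-47188/122313 - 122010/89) = 215040/(-14927608862/10885857) = 215040*(-10885857/14927608862) = -1170447344640/7463804431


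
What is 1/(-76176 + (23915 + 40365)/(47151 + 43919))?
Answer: -9107/693728404 ≈ -1.3128e-5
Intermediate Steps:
1/(-76176 + (23915 + 40365)/(47151 + 43919)) = 1/(-76176 + 64280/91070) = 1/(-76176 + 64280*(1/91070)) = 1/(-76176 + 6428/9107) = 1/(-693728404/9107) = -9107/693728404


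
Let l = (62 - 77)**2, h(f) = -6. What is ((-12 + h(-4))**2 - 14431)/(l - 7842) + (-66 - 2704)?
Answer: -21084983/7617 ≈ -2768.1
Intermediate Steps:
l = 225 (l = (-15)**2 = 225)
((-12 + h(-4))**2 - 14431)/(l - 7842) + (-66 - 2704) = ((-12 - 6)**2 - 14431)/(225 - 7842) + (-66 - 2704) = ((-18)**2 - 14431)/(-7617) - 2770 = (324 - 14431)*(-1/7617) - 2770 = -14107*(-1/7617) - 2770 = 14107/7617 - 2770 = -21084983/7617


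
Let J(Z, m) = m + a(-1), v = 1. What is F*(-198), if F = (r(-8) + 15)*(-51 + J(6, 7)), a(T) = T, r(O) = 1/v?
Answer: 142560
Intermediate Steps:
r(O) = 1 (r(O) = 1/1 = 1)
J(Z, m) = -1 + m (J(Z, m) = m - 1 = -1 + m)
F = -720 (F = (1 + 15)*(-51 + (-1 + 7)) = 16*(-51 + 6) = 16*(-45) = -720)
F*(-198) = -720*(-198) = 142560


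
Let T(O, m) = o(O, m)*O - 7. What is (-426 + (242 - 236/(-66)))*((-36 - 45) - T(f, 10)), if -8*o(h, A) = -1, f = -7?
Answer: 580515/44 ≈ 13194.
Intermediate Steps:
o(h, A) = ⅛ (o(h, A) = -⅛*(-1) = ⅛)
T(O, m) = -7 + O/8 (T(O, m) = O/8 - 7 = -7 + O/8)
(-426 + (242 - 236/(-66)))*((-36 - 45) - T(f, 10)) = (-426 + (242 - 236/(-66)))*((-36 - 45) - (-7 + (⅛)*(-7))) = (-426 + (242 - 236*(-1)/66))*(-81 - (-7 - 7/8)) = (-426 + (242 - 1*(-118/33)))*(-81 - 1*(-63/8)) = (-426 + (242 + 118/33))*(-81 + 63/8) = (-426 + 8104/33)*(-585/8) = -5954/33*(-585/8) = 580515/44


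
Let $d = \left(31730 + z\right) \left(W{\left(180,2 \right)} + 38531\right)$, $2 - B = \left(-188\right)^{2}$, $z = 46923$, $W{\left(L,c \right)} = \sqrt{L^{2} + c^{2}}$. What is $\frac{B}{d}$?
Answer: $- \frac{1361762602}{116768680874721} + \frac{70684 \sqrt{8101}}{116768680874721} \approx -1.1608 \cdot 10^{-5}$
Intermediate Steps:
$B = -35342$ ($B = 2 - \left(-188\right)^{2} = 2 - 35344 = -35342$)
$d = 3030578743 + 157306 \sqrt{8101}$ ($d = \left(31730 + 46923\right) \left(\sqrt{180^{2} + 2^{2}} + 38531\right) = 78653 \left(\sqrt{32400 + 4} + 38531\right) = 78653 \left(\sqrt{32404} + 38531\right) = 78653 \left(2 \sqrt{8101} + 38531\right) = 78653 \left(38531 + 2 \sqrt{8101}\right) = 3030578743 + 157306 \sqrt{8101} \approx 3.0447 \cdot 10^{9}$)
$\frac{B}{d} = - \frac{35342}{3030578743 + 157306 \sqrt{8101}}$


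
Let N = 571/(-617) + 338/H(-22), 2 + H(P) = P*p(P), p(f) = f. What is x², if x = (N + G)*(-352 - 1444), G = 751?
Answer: 40201069553540971287696/22110797809 ≈ 1.8182e+12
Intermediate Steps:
H(P) = -2 + P² (H(P) = -2 + P*P = -2 + P²)
N = -33338/148697 (N = 571/(-617) + 338/(-2 + (-22)²) = 571*(-1/617) + 338/(-2 + 484) = -571/617 + 338/482 = -571/617 + 338*(1/482) = -571/617 + 169/241 = -33338/148697 ≈ -0.22420)
x = -200502043764/148697 (x = (-33338/148697 + 751)*(-352 - 1444) = (111638109/148697)*(-1796) = -200502043764/148697 ≈ -1.3484e+6)
x² = (-200502043764/148697)² = 40201069553540971287696/22110797809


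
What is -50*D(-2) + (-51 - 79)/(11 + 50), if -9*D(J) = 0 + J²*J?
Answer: -25570/549 ≈ -46.576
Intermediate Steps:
D(J) = -J³/9 (D(J) = -(0 + J²*J)/9 = -(0 + J³)/9 = -J³/9)
-50*D(-2) + (-51 - 79)/(11 + 50) = -(-50)*(-2)³/9 + (-51 - 79)/(11 + 50) = -(-50)*(-8)/9 - 130/61 = -50*8/9 - 130*1/61 = -400/9 - 130/61 = -25570/549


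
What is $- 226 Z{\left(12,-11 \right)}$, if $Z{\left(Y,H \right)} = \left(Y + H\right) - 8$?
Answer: $1582$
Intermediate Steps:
$Z{\left(Y,H \right)} = -8 + H + Y$ ($Z{\left(Y,H \right)} = \left(H + Y\right) - 8 = -8 + H + Y$)
$- 226 Z{\left(12,-11 \right)} = - 226 \left(-8 - 11 + 12\right) = \left(-226\right) \left(-7\right) = 1582$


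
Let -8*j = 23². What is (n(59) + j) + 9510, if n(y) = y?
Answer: 76023/8 ≈ 9502.9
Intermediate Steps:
j = -529/8 (j = -⅛*23² = -⅛*529 = -529/8 ≈ -66.125)
(n(59) + j) + 9510 = (59 - 529/8) + 9510 = -57/8 + 9510 = 76023/8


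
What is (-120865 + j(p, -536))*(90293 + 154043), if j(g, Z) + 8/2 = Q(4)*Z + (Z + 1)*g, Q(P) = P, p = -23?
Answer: -27049949888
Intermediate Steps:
j(g, Z) = -4 + 4*Z + g*(1 + Z) (j(g, Z) = -4 + (4*Z + (Z + 1)*g) = -4 + (4*Z + (1 + Z)*g) = -4 + (4*Z + g*(1 + Z)) = -4 + 4*Z + g*(1 + Z))
(-120865 + j(p, -536))*(90293 + 154043) = (-120865 + (-4 - 23 + 4*(-536) - 536*(-23)))*(90293 + 154043) = (-120865 + (-4 - 23 - 2144 + 12328))*244336 = (-120865 + 10157)*244336 = -110708*244336 = -27049949888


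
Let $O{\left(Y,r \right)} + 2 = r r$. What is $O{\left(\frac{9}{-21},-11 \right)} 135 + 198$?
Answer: $16263$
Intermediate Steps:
$O{\left(Y,r \right)} = -2 + r^{2}$ ($O{\left(Y,r \right)} = -2 + r r = -2 + r^{2}$)
$O{\left(\frac{9}{-21},-11 \right)} 135 + 198 = \left(-2 + \left(-11\right)^{2}\right) 135 + 198 = \left(-2 + 121\right) 135 + 198 = 119 \cdot 135 + 198 = 16065 + 198 = 16263$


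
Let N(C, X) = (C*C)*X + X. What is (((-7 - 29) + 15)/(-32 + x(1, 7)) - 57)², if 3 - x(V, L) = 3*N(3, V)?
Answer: 11168964/3481 ≈ 3208.6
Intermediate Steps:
N(C, X) = X + X*C² (N(C, X) = C²*X + X = X*C² + X = X + X*C²)
x(V, L) = 3 - 30*V (x(V, L) = 3 - 3*V*(1 + 3²) = 3 - 3*V*(1 + 9) = 3 - 3*V*10 = 3 - 3*10*V = 3 - 30*V)
(((-7 - 29) + 15)/(-32 + x(1, 7)) - 57)² = (((-7 - 29) + 15)/(-32 + (3 - 30*1)) - 57)² = ((-36 + 15)/(-32 + (3 - 30)) - 57)² = (-21/(-32 - 27) - 57)² = (-21/(-59) - 57)² = (-21*(-1/59) - 57)² = (21/59 - 57)² = (-3342/59)² = 11168964/3481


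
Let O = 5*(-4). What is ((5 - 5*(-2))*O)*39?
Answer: -11700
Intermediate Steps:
O = -20
((5 - 5*(-2))*O)*39 = ((5 - 5*(-2))*(-20))*39 = ((5 + 10)*(-20))*39 = (15*(-20))*39 = -300*39 = -11700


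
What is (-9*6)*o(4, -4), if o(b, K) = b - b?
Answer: 0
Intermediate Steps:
o(b, K) = 0
(-9*6)*o(4, -4) = -9*6*0 = -54*0 = 0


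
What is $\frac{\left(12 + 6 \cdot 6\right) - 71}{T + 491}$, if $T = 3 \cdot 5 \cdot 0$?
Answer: $- \frac{23}{491} \approx -0.046843$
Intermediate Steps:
$T = 0$ ($T = 15 \cdot 0 = 0$)
$\frac{\left(12 + 6 \cdot 6\right) - 71}{T + 491} = \frac{\left(12 + 6 \cdot 6\right) - 71}{0 + 491} = \frac{\left(12 + 36\right) - 71}{491} = \left(48 - 71\right) \frac{1}{491} = \left(-23\right) \frac{1}{491} = - \frac{23}{491}$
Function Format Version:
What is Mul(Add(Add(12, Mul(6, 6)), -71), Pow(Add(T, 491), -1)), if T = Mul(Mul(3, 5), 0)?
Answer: Rational(-23, 491) ≈ -0.046843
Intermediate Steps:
T = 0 (T = Mul(15, 0) = 0)
Mul(Add(Add(12, Mul(6, 6)), -71), Pow(Add(T, 491), -1)) = Mul(Add(Add(12, Mul(6, 6)), -71), Pow(Add(0, 491), -1)) = Mul(Add(Add(12, 36), -71), Pow(491, -1)) = Mul(Add(48, -71), Rational(1, 491)) = Mul(-23, Rational(1, 491)) = Rational(-23, 491)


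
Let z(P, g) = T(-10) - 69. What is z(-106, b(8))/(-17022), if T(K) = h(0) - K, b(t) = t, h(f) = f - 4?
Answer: 21/5674 ≈ 0.0037011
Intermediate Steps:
h(f) = -4 + f
T(K) = -4 - K (T(K) = (-4 + 0) - K = -4 - K)
z(P, g) = -63 (z(P, g) = (-4 - 1*(-10)) - 69 = (-4 + 10) - 69 = 6 - 69 = -63)
z(-106, b(8))/(-17022) = -63/(-17022) = -63*(-1/17022) = 21/5674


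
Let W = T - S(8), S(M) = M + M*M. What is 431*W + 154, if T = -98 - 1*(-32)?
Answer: -59324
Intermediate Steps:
S(M) = M + M²
T = -66 (T = -98 + 32 = -66)
W = -138 (W = -66 - 8*(1 + 8) = -66 - 8*9 = -66 - 1*72 = -66 - 72 = -138)
431*W + 154 = 431*(-138) + 154 = -59478 + 154 = -59324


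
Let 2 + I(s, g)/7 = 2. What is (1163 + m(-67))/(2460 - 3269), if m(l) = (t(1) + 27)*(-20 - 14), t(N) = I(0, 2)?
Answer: -245/809 ≈ -0.30284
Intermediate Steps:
I(s, g) = 0 (I(s, g) = -14 + 7*2 = -14 + 14 = 0)
t(N) = 0
m(l) = -918 (m(l) = (0 + 27)*(-20 - 14) = 27*(-34) = -918)
(1163 + m(-67))/(2460 - 3269) = (1163 - 918)/(2460 - 3269) = 245/(-809) = 245*(-1/809) = -245/809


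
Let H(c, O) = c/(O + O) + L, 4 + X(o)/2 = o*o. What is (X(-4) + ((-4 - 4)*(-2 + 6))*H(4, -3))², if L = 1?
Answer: 1600/9 ≈ 177.78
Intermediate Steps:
X(o) = -8 + 2*o² (X(o) = -8 + 2*(o*o) = -8 + 2*o²)
H(c, O) = 1 + c/(2*O) (H(c, O) = c/(O + O) + 1 = c/((2*O)) + 1 = (1/(2*O))*c + 1 = c/(2*O) + 1 = 1 + c/(2*O))
(X(-4) + ((-4 - 4)*(-2 + 6))*H(4, -3))² = ((-8 + 2*(-4)²) + ((-4 - 4)*(-2 + 6))*((-3 + (½)*4)/(-3)))² = ((-8 + 2*16) + (-8*4)*(-(-3 + 2)/3))² = ((-8 + 32) - (-32)*(-1)/3)² = (24 - 32*⅓)² = (24 - 32/3)² = (40/3)² = 1600/9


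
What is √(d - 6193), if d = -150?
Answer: I*√6343 ≈ 79.643*I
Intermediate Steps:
√(d - 6193) = √(-150 - 6193) = √(-6343) = I*√6343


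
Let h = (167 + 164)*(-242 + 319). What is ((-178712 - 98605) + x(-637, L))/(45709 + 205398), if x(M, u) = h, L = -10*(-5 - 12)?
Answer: -251830/251107 ≈ -1.0029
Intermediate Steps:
L = 170 (L = -10*(-17) = 170)
h = 25487 (h = 331*77 = 25487)
x(M, u) = 25487
((-178712 - 98605) + x(-637, L))/(45709 + 205398) = ((-178712 - 98605) + 25487)/(45709 + 205398) = (-277317 + 25487)/251107 = -251830*1/251107 = -251830/251107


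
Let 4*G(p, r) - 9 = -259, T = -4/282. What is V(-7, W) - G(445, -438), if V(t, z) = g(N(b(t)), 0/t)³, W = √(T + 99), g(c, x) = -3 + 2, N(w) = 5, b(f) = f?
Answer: 123/2 ≈ 61.500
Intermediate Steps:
T = -2/141 (T = -4*1/282 = -2/141 ≈ -0.014184)
G(p, r) = -125/2 (G(p, r) = 9/4 + (¼)*(-259) = 9/4 - 259/4 = -125/2)
g(c, x) = -1
W = √1967937/141 (W = √(-2/141 + 99) = √(13957/141) = √1967937/141 ≈ 9.9492)
V(t, z) = -1 (V(t, z) = (-1)³ = -1)
V(-7, W) - G(445, -438) = -1 - 1*(-125/2) = -1 + 125/2 = 123/2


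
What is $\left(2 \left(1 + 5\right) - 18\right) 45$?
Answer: $-270$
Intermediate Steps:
$\left(2 \left(1 + 5\right) - 18\right) 45 = \left(2 \cdot 6 - 18\right) 45 = \left(12 - 18\right) 45 = \left(-6\right) 45 = -270$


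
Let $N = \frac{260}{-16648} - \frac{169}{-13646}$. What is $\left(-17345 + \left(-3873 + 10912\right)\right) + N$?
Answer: $- \frac{146331466781}{14198663} \approx -10306.0$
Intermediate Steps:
$N = - \frac{45903}{14198663}$ ($N = 260 \left(- \frac{1}{16648}\right) - - \frac{169}{13646} = - \frac{65}{4162} + \frac{169}{13646} = - \frac{45903}{14198663} \approx -0.0032329$)
$\left(-17345 + \left(-3873 + 10912\right)\right) + N = \left(-17345 + \left(-3873 + 10912\right)\right) - \frac{45903}{14198663} = \left(-17345 + 7039\right) - \frac{45903}{14198663} = -10306 - \frac{45903}{14198663} = - \frac{146331466781}{14198663}$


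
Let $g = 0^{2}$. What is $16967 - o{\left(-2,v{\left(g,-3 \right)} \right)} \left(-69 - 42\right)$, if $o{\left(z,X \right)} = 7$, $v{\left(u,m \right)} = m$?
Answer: $17744$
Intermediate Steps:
$g = 0$
$16967 - o{\left(-2,v{\left(g,-3 \right)} \right)} \left(-69 - 42\right) = 16967 - 7 \left(-69 - 42\right) = 16967 - 7 \left(-111\right) = 16967 - -777 = 16967 + 777 = 17744$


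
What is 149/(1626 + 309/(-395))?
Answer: 58855/641961 ≈ 0.091680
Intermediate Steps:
149/(1626 + 309/(-395)) = 149/(1626 + 309*(-1/395)) = 149/(1626 - 309/395) = 149/(641961/395) = 149*(395/641961) = 58855/641961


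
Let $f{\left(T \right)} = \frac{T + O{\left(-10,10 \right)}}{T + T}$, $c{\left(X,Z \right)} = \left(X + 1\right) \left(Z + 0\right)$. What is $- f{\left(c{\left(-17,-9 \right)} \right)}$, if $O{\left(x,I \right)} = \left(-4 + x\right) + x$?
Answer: $- \frac{5}{12} \approx -0.41667$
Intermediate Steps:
$O{\left(x,I \right)} = -4 + 2 x$
$c{\left(X,Z \right)} = Z \left(1 + X\right)$ ($c{\left(X,Z \right)} = \left(1 + X\right) Z = Z \left(1 + X\right)$)
$f{\left(T \right)} = \frac{-24 + T}{2 T}$ ($f{\left(T \right)} = \frac{T + \left(-4 + 2 \left(-10\right)\right)}{T + T} = \frac{T - 24}{2 T} = \left(T - 24\right) \frac{1}{2 T} = \left(-24 + T\right) \frac{1}{2 T} = \frac{-24 + T}{2 T}$)
$- f{\left(c{\left(-17,-9 \right)} \right)} = - \frac{-24 - 9 \left(1 - 17\right)}{2 \left(- 9 \left(1 - 17\right)\right)} = - \frac{-24 - -144}{2 \left(\left(-9\right) \left(-16\right)\right)} = - \frac{-24 + 144}{2 \cdot 144} = - \frac{120}{2 \cdot 144} = \left(-1\right) \frac{5}{12} = - \frac{5}{12}$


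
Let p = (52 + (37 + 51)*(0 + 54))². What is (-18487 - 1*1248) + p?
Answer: 23058681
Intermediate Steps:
p = 23078416 (p = (52 + 88*54)² = (52 + 4752)² = 4804² = 23078416)
(-18487 - 1*1248) + p = (-18487 - 1*1248) + 23078416 = (-18487 - 1248) + 23078416 = -19735 + 23078416 = 23058681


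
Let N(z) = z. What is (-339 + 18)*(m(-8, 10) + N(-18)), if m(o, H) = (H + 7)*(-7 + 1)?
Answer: 38520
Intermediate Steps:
m(o, H) = -42 - 6*H (m(o, H) = (7 + H)*(-6) = -42 - 6*H)
(-339 + 18)*(m(-8, 10) + N(-18)) = (-339 + 18)*((-42 - 6*10) - 18) = -321*((-42 - 60) - 18) = -321*(-102 - 18) = -321*(-120) = 38520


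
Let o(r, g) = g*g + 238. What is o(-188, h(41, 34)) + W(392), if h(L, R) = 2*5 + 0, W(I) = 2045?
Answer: 2383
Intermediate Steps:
h(L, R) = 10 (h(L, R) = 10 + 0 = 10)
o(r, g) = 238 + g² (o(r, g) = g² + 238 = 238 + g²)
o(-188, h(41, 34)) + W(392) = (238 + 10²) + 2045 = (238 + 100) + 2045 = 338 + 2045 = 2383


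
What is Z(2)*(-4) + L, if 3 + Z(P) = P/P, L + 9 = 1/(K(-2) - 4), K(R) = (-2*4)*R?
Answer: -11/12 ≈ -0.91667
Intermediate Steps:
K(R) = -8*R
L = -107/12 (L = -9 + 1/(-8*(-2) - 4) = -9 + 1/(16 - 4) = -9 + 1/12 = -107/12 ≈ -8.9167)
Z(P) = -2 (Z(P) = -3 + P/P = -3 + 1 = -2)
Z(2)*(-4) + L = -2*(-4) - 107/12 = 8 - 107/12 = -11/12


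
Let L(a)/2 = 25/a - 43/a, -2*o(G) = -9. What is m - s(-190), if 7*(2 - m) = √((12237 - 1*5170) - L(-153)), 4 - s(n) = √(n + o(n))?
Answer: -2 - √2042295/119 + I*√742/2 ≈ -14.009 + 13.62*I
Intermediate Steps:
o(G) = 9/2 (o(G) = -½*(-9) = 9/2)
L(a) = -36/a (L(a) = 2*(25/a - 43/a) = 2*(-18/a) = -36/a)
s(n) = 4 - √(9/2 + n) (s(n) = 4 - √(n + 9/2) = 4 - √(9/2 + n))
m = 2 - √2042295/119 (m = 2 - √((12237 - 1*5170) - (-36)/(-153))/7 = 2 - √((12237 - 5170) - (-36)*(-1)/153)/7 = 2 - √(7067 - 1*4/17)/7 = 2 - √(7067 - 4/17)/7 = 2 - √2042295/119 ≈ -10.009)
m - s(-190) = (2 - √2042295/119) - (4 - √(18 + 4*(-190))/2) = (2 - √2042295/119) - (4 - √(18 - 760)/2) = (2 - √2042295/119) - (4 - I*√742/2) = (2 - √2042295/119) + (-4 + I*√742/2) = -2 - √2042295/119 + I*√742/2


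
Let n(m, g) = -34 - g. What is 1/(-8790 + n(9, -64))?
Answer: -1/8760 ≈ -0.00011416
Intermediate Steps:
1/(-8790 + n(9, -64)) = 1/(-8790 + (-34 - 1*(-64))) = 1/(-8790 + (-34 + 64)) = 1/(-8790 + 30) = 1/(-8760) = -1/8760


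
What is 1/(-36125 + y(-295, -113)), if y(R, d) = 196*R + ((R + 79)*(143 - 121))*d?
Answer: 1/443031 ≈ 2.2572e-6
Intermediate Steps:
y(R, d) = 196*R + d*(1738 + 22*R) (y(R, d) = 196*R + ((79 + R)*22)*d = 196*R + (1738 + 22*R)*d = 196*R + d*(1738 + 22*R))
1/(-36125 + y(-295, -113)) = 1/(-36125 + (196*(-295) + 1738*(-113) + 22*(-295)*(-113))) = 1/(-36125 + (-57820 - 196394 + 733370)) = 1/(-36125 + 479156) = 1/443031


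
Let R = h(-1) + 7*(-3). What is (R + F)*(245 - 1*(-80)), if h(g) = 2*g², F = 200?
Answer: 58825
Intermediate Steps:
R = -19 (R = 2*(-1)² + 7*(-3) = 2*1 - 21 = 2 - 21 = -19)
(R + F)*(245 - 1*(-80)) = (-19 + 200)*(245 - 1*(-80)) = 181*(245 + 80) = 181*325 = 58825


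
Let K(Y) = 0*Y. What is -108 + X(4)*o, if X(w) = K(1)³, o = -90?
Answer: -108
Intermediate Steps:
K(Y) = 0
X(w) = 0 (X(w) = 0³ = 0)
-108 + X(4)*o = -108 + 0*(-90) = -108 + 0 = -108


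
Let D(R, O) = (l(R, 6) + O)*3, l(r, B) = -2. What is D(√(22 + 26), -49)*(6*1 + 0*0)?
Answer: -918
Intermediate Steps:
D(R, O) = -6 + 3*O (D(R, O) = (-2 + O)*3 = -6 + 3*O)
D(√(22 + 26), -49)*(6*1 + 0*0) = (-6 + 3*(-49))*(6*1 + 0*0) = (-6 - 147)*(6 + 0) = -153*6 = -918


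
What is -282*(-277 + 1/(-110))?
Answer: 4296411/55 ≈ 78117.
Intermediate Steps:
-282*(-277 + 1/(-110)) = -282*(-277 - 1/110) = -282*(-30471/110) = 4296411/55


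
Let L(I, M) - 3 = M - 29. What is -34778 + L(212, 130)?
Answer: -34674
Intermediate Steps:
L(I, M) = -26 + M (L(I, M) = 3 + (M - 29) = 3 + (-29 + M) = -26 + M)
-34778 + L(212, 130) = -34778 + (-26 + 130) = -34778 + 104 = -34674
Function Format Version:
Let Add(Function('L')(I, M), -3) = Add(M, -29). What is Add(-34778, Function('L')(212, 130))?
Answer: -34674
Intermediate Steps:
Function('L')(I, M) = Add(-26, M) (Function('L')(I, M) = Add(3, Add(M, -29)) = Add(3, Add(-29, M)) = Add(-26, M))
Add(-34778, Function('L')(212, 130)) = Add(-34778, Add(-26, 130)) = Add(-34778, 104) = -34674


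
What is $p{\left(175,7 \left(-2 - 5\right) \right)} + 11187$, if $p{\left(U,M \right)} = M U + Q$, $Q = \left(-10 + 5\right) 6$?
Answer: $2582$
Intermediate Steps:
$Q = -30$ ($Q = \left(-5\right) 6 = -30$)
$p{\left(U,M \right)} = -30 + M U$ ($p{\left(U,M \right)} = M U - 30 = -30 + M U$)
$p{\left(175,7 \left(-2 - 5\right) \right)} + 11187 = \left(-30 + 7 \left(-2 - 5\right) 175\right) + 11187 = \left(-30 + 7 \left(-7\right) 175\right) + 11187 = \left(-30 - 8575\right) + 11187 = -8605 + 11187 = 2582$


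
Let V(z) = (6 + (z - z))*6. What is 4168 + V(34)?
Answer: 4204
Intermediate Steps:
V(z) = 36 (V(z) = (6 + 0)*6 = 6*6 = 36)
4168 + V(34) = 4168 + 36 = 4204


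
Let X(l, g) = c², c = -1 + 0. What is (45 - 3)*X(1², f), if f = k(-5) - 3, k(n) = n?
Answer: 42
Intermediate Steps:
c = -1
f = -8 (f = -5 - 3 = -8)
X(l, g) = 1 (X(l, g) = (-1)² = 1)
(45 - 3)*X(1², f) = (45 - 3)*1 = 42*1 = 42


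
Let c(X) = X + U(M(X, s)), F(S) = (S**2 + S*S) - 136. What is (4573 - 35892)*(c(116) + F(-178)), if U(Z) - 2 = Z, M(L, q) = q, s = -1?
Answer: -1984027331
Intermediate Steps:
U(Z) = 2 + Z
F(S) = -136 + 2*S**2 (F(S) = (S**2 + S**2) - 136 = 2*S**2 - 136 = -136 + 2*S**2)
c(X) = 1 + X (c(X) = X + (2 - 1) = X + 1 = 1 + X)
(4573 - 35892)*(c(116) + F(-178)) = (4573 - 35892)*((1 + 116) + (-136 + 2*(-178)**2)) = -31319*(117 + (-136 + 2*31684)) = -31319*(117 + (-136 + 63368)) = -31319*(117 + 63232) = -31319*63349 = -1984027331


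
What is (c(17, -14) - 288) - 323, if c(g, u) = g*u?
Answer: -849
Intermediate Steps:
(c(17, -14) - 288) - 323 = (17*(-14) - 288) - 323 = (-238 - 288) - 323 = -526 - 323 = -849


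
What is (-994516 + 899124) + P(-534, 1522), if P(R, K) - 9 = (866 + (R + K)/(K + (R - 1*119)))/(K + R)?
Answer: -40946209767/429286 ≈ -95382.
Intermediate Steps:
P(R, K) = 9 + (866 + (K + R)/(-119 + K + R))/(K + R) (P(R, K) = 9 + (866 + (R + K)/(K + (R - 1*119)))/(K + R) = 9 + (866 + (K + R)/(K + (R - 119)))/(K + R) = 9 + (866 + (K + R)/(K + (-119 + R)))/(K + R) = 9 + (866 + (K + R)/(-119 + K + R))/(K + R))
(-994516 + 899124) + P(-534, 1522) = (-994516 + 899124) + (-103054 - 204*1522 - 204*(-534) + 9*1522**2 + 9*(-534)**2 + 18*1522*(-534))/(1522**2 + (-534)**2 - 119*1522 - 119*(-534) + 2*1522*(-534)) = -95392 + (-103054 - 310488 + 108936 + 9*2316484 + 9*285156 - 14629464)/(2316484 + 285156 - 181118 + 63546 - 1625496) = -95392 + (-103054 - 310488 + 108936 + 20848356 + 2566404 - 14629464)/858572 = -95392 + (1/858572)*8480690 = -95392 + 4240345/429286 = -40946209767/429286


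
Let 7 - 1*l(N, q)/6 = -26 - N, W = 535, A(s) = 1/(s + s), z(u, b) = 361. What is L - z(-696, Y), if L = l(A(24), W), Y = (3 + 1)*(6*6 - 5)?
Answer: -1303/8 ≈ -162.88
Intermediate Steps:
Y = 124 (Y = 4*(36 - 5) = 4*31 = 124)
A(s) = 1/(2*s)
l(N, q) = 198 + 6*N (l(N, q) = 42 - 6*(-26 - N) = 42 + (156 + 6*N) = 198 + 6*N)
L = 1585/8 (L = 198 + 6*((1/2)/24) = 198 + 6*((1/2)*(1/24)) = 198 + 6*(1/48) = 198 + 1/8 = 1585/8 ≈ 198.13)
L - z(-696, Y) = 1585/8 - 1*361 = 1585/8 - 361 = -1303/8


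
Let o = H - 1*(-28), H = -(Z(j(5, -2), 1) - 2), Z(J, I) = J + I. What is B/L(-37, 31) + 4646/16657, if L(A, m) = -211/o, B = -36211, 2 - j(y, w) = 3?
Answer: 18095979116/3514627 ≈ 5148.8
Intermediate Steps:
j(y, w) = -1 (j(y, w) = 2 - 1*3 = 2 - 3 = -1)
Z(J, I) = I + J
H = 2 (H = -((1 - 1) - 2) = -(0 - 2) = -1*(-2) = 2)
o = 30 (o = 2 - 1*(-28) = 2 + 28 = 30)
L(A, m) = -211/30
B/L(-37, 31) + 4646/16657 = -36211/(-211/30) + 4646/16657 = -36211*(-30/211) + 4646*(1/16657) = 1086330/211 + 4646/16657 = 18095979116/3514627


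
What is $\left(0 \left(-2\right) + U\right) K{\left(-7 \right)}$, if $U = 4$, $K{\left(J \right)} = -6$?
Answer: $-24$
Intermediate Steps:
$\left(0 \left(-2\right) + U\right) K{\left(-7 \right)} = \left(0 \left(-2\right) + 4\right) \left(-6\right) = \left(0 + 4\right) \left(-6\right) = 4 \left(-6\right) = -24$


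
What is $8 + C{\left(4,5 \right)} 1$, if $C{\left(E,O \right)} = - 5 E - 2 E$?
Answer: $-20$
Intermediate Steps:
$C{\left(E,O \right)} = - 7 E$
$8 + C{\left(4,5 \right)} 1 = 8 + \left(-7\right) 4 \cdot 1 = 8 - 28 = -20$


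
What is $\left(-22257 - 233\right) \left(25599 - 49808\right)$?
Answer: $544460410$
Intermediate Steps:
$\left(-22257 - 233\right) \left(25599 - 49808\right) = \left(-22490\right) \left(-24209\right) = 544460410$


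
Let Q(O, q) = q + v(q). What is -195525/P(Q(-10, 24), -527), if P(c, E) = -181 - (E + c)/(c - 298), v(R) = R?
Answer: 5431250/5081 ≈ 1068.9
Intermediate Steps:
Q(O, q) = 2*q (Q(O, q) = q + q = 2*q)
P(c, E) = -181 - (E + c)/(-298 + c)
-195525/P(Q(-10, 24), -527) = -195525*(-298 + 2*24)/(53938 - 1*(-527) - 364*24) = -195525*(-298 + 48)/(53938 + 527 - 182*48) = -195525*(-250/(53938 + 527 - 8736)) = -195525/((-1/250*45729)) = -195525/(-45729/250) = -195525*(-250/45729) = 5431250/5081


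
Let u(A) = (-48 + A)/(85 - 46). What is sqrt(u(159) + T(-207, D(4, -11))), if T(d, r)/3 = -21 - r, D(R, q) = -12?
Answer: I*sqrt(4082)/13 ≈ 4.9147*I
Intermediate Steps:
T(d, r) = -63 - 3*r (T(d, r) = 3*(-21 - r) = -63 - 3*r)
u(A) = -16/13 + A/39 (u(A) = (-48 + A)/39 = (-48 + A)*(1/39) = -16/13 + A/39)
sqrt(u(159) + T(-207, D(4, -11))) = sqrt((-16/13 + (1/39)*159) + (-63 - 3*(-12))) = sqrt((-16/13 + 53/13) + (-63 + 36)) = sqrt(37/13 - 27) = sqrt(-314/13) = I*sqrt(4082)/13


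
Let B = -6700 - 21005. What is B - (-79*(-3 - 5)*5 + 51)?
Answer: -30916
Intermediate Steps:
B = -27705
B - (-79*(-3 - 5)*5 + 51) = -27705 - (-79*(-3 - 5)*5 + 51) = -27705 - (-(-632)*5 + 51) = -27705 - (-79*(-40) + 51) = -27705 - (3160 + 51) = -27705 - 1*3211 = -27705 - 3211 = -30916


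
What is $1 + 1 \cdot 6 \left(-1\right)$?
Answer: $-5$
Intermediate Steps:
$1 + 1 \cdot 6 \left(-1\right) = 1 + 6 \left(-1\right) = 1 - 6 = -5$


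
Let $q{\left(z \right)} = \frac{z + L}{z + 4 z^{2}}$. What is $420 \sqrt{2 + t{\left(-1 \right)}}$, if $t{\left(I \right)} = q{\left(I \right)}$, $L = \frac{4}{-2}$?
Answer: $420$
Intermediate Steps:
$L = -2$ ($L = 4 \left(- \frac{1}{2}\right) = -2$)
$q{\left(z \right)} = \frac{-2 + z}{z + 4 z^{2}}$ ($q{\left(z \right)} = \frac{z - 2}{z + 4 z^{2}} = \frac{-2 + z}{z + 4 z^{2}}$)
$t{\left(I \right)} = \frac{-2 + I}{I \left(1 + 4 I\right)}$
$420 \sqrt{2 + t{\left(-1 \right)}} = 420 \sqrt{2 + \frac{-2 - 1}{\left(-1\right) \left(1 + 4 \left(-1\right)\right)}} = 420 \sqrt{2 - \frac{1}{1 - 4} \left(-3\right)} = 420 \sqrt{2 - \frac{1}{-3} \left(-3\right)} = 420 \sqrt{2 - \left(- \frac{1}{3}\right) \left(-3\right)} = 420 \sqrt{2 - 1} = 420 \sqrt{1} = 420 \cdot 1 = 420$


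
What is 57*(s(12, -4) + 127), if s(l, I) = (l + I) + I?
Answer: 7467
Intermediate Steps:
s(l, I) = l + 2*I (s(l, I) = (I + l) + I = l + 2*I)
57*(s(12, -4) + 127) = 57*((12 + 2*(-4)) + 127) = 57*((12 - 8) + 127) = 57*(4 + 127) = 57*131 = 7467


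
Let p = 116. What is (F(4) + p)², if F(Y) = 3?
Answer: 14161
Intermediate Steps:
(F(4) + p)² = (3 + 116)² = 119² = 14161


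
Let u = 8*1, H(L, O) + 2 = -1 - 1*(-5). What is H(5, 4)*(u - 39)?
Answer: -62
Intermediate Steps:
H(L, O) = 2 (H(L, O) = -2 + (-1 - 1*(-5)) = -2 + (-1 + 5) = -2 + 4 = 2)
u = 8
H(5, 4)*(u - 39) = 2*(8 - 39) = 2*(-31) = -62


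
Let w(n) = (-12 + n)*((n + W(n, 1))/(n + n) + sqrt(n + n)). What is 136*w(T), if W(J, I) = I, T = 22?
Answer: 7820/11 + 2720*sqrt(11) ≈ 9732.1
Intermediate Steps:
w(n) = (-12 + n)*(sqrt(2)*sqrt(n) + (1 + n)/(2*n)) (w(n) = (-12 + n)*((n + 1)/(n + n) + sqrt(n + n)) = (-12 + n)*((1 + n)/((2*n)) + sqrt(2*n)) = (-12 + n)*((1 + n)*(1/(2*n)) + sqrt(2)*sqrt(n)) = (-12 + n)*((1 + n)/(2*n) + sqrt(2)*sqrt(n)) = (-12 + n)*(sqrt(2)*sqrt(n) + (1 + n)/(2*n)))
136*w(T) = 136*(-11/2 + (1/2)*22 - 6/22 + sqrt(2)*22**(3/2) - 12*sqrt(2)*sqrt(22)) = 136*(-11/2 + 11 - 6*1/22 + sqrt(2)*(22*sqrt(22)) - 24*sqrt(11)) = 136*(-11/2 + 11 - 3/11 + 44*sqrt(11) - 24*sqrt(11)) = 136*(115/22 + 20*sqrt(11)) = 7820/11 + 2720*sqrt(11)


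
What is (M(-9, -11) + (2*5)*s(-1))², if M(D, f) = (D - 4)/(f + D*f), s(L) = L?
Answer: 797449/7744 ≈ 102.98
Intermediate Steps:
M(D, f) = (-4 + D)/(f + D*f)
(M(-9, -11) + (2*5)*s(-1))² = ((-4 - 9)/((-11)*(1 - 9)) + (2*5)*(-1))² = (-1/11*(-13)/(-8) + 10*(-1))² = (-1/11*(-⅛)*(-13) - 10)² = (-13/88 - 10)² = (-893/88)² = 797449/7744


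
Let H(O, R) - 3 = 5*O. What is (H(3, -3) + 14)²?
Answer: 1024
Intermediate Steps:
H(O, R) = 3 + 5*O
(H(3, -3) + 14)² = ((3 + 5*3) + 14)² = ((3 + 15) + 14)² = (18 + 14)² = 32² = 1024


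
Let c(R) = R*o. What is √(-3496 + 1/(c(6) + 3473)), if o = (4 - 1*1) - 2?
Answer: I*√863543393/497 ≈ 59.127*I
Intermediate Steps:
o = 1 (o = (4 - 1) - 2 = 3 - 2 = 1)
c(R) = R (c(R) = R*1 = R)
√(-3496 + 1/(c(6) + 3473)) = √(-3496 + 1/(6 + 3473)) = √(-3496 + 1/3479) = √(-12162583/3479) = I*√863543393/497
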